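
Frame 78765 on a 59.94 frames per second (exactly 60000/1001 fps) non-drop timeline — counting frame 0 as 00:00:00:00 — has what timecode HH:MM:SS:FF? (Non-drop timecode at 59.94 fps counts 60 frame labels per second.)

00:21:52:45

78765 ÷ 60 = 1312 full seconds, remainder 45 frames.
1312 s = 0 h 21 min 52 s.
Timecode: 00:21:52:45.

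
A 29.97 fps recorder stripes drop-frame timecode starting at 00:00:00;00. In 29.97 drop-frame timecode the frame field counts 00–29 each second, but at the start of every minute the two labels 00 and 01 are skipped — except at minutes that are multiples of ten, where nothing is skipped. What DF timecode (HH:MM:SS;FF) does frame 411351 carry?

Ten DF minutes hold 17982 frames, so frame 411351 lies in block 22 (frames 395604–413585) with 15747 frames into that block.
The block's first minute is 1800 frames and the rest 1798 each; 15747 frames reaches minute 8, so 22 × 18 + 8 × 2 = 412 labels have been skipped so far.
Adding those back, label number 411351 + 412 = 411763 at 30 labels/s is 13725 s + 13 f = 3 h 48 min 45 s frame 13, i.e. 03:48:45;13.

03:48:45;13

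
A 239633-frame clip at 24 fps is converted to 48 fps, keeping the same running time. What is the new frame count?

Target frames = source frames × (target rate / source rate) = 239633 × (48)/(24) = 239633 × 2 = 479266.

479266 frames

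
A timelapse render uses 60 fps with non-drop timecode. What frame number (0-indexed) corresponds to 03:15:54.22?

Total seconds to the label: (3 × 3600 + 15 × 60 + 54) = 11754.
Frame index = 11754 × 60 + 22 = 705262.

frame 705262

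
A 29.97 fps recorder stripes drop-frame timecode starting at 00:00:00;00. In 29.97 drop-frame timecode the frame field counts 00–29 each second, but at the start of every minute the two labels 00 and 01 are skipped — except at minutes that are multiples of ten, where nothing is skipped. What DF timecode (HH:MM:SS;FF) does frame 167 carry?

00:00:05;17

Each 10-minute DF block holds 10 × 60 × 30 − 9 × 2 = 17982 frames. 167 ÷ 17982 → 0 full blocks, remainder 167.
Within the partial block the first minute is 1800 frames and each further minute 1798, so 0 further minute boundaries passed. Total skipped labels = 18 × 0 + 2 × 0 = 0.
Non-drop label index = 167 + 0 = 167; at 30 labels/s that is 00:00:05:17, i.e. DF 00:00:05;17.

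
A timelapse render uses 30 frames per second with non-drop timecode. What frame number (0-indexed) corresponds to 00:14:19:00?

frame 25770

Total seconds to the label: (0 × 3600 + 14 × 60 + 19) = 859.
Frame index = 859 × 30 + 0 = 25770.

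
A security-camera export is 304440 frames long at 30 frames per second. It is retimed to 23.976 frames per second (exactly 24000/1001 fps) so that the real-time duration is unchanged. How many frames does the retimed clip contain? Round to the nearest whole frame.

243309 frames

Frames at target rate = 304440 × (24000/1001) / (30) = 243552000/1001 ≈ 243308.691.
Nearest whole frame: 243309.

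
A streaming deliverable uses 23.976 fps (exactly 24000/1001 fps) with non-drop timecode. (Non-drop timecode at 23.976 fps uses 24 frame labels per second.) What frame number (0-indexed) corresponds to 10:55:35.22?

944062

Total seconds to the label: (10 × 3600 + 55 × 60 + 35) = 39335.
Frame index = 39335 × 24 + 22 = 944062.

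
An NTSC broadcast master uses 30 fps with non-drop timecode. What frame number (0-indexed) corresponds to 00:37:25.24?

frame 67374

Total seconds to the label: (0 × 3600 + 37 × 60 + 25) = 2245.
Frame index = 2245 × 30 + 24 = 67374.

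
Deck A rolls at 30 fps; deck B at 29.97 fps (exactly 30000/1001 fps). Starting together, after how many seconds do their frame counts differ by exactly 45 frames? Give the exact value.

1501.5 seconds

The gap grows by |30000/1001 − 30| = 30/1001 frames per second.
Time for a 45-frame gap: 45 ÷ (30/1001) = 1501.5 s.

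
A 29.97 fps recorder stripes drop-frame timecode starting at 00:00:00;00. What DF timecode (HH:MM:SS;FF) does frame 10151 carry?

Each 10-minute DF block holds 10 × 60 × 30 − 9 × 2 = 17982 frames. 10151 ÷ 17982 → 0 full blocks, remainder 10151.
Within the partial block the first minute is 1800 frames and each further minute 1798, so 5 further minute boundaries passed. Total skipped labels = 18 × 0 + 2 × 5 = 10.
Non-drop label index = 10151 + 10 = 10161; at 30 labels/s that is 00:05:38:21, i.e. DF 00:05:38;21.

00:05:38;21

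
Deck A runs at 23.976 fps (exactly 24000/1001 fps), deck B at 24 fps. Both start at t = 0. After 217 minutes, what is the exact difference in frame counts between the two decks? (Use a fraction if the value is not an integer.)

44640/143 frames

217 min = 13020 s.
A emits 24000/1001 × 13020 = 44640000/143 frames; B emits 24 × 13020 = 312480.
Difference = 44640/143 frames (≈ 312.1678); B is ahead of A.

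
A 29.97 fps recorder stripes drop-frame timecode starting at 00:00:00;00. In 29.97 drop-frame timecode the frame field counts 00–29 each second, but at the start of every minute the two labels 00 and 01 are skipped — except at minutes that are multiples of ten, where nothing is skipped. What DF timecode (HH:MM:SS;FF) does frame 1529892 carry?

14:10:47;12

Ten DF minutes hold 17982 frames, so frame 1529892 lies in block 85 (frames 1528470–1546451) with 1422 frames into that block.
The block's first minute is 1800 frames and the rest 1798 each; 1422 frames reaches minute 0, so 85 × 18 + 0 × 2 = 1530 labels have been skipped so far.
Adding those back, label number 1529892 + 1530 = 1531422 at 30 labels/s is 51047 s + 12 f = 14 h 10 min 47 s frame 12, i.e. 14:10:47;12.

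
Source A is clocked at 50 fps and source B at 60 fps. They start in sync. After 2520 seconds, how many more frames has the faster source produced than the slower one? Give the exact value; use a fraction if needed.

A emits 50 × 2520 = 126000 frames; B emits 60 × 2520 = 151200.
Difference = 25200 frames; B is ahead of A.

25200 frames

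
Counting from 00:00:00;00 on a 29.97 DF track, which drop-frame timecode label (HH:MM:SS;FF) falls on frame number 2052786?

Ten DF minutes hold 17982 frames, so frame 2052786 lies in block 114 (frames 2049948–2067929) with 2838 frames into that block.
The block's first minute is 1800 frames and the rest 1798 each; 2838 frames reaches minute 1, so 114 × 18 + 1 × 2 = 2054 labels have been skipped so far.
Adding those back, label number 2052786 + 2054 = 2054840 at 30 labels/s is 68494 s + 20 f = 19 h 1 min 34 s frame 20, i.e. 19:01:34;20.

19:01:34;20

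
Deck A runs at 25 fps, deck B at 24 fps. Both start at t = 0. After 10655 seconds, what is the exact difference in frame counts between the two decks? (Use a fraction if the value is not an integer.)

A emits 25 × 10655 = 266375 frames; B emits 24 × 10655 = 255720.
Difference = 10655 frames; B is behind A.

10655 frames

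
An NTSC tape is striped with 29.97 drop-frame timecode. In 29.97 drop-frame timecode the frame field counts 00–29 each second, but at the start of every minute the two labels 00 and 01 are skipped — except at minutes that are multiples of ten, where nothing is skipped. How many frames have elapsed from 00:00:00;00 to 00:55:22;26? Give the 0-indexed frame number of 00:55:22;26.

99586

As if non-drop at 30 labels/s: (0 × 3600 + 55 × 60 + 22) × 30 + 26 = 99686.
Minute boundaries passed: 55; those not divisible by 10: 55 − 5 = 50; dropped labels = 2 × 50 = 100.
Actual frame index = 99686 − 100 = 99586.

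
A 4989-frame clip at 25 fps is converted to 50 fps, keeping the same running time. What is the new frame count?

9978 frames

Target frames = source frames × (target rate / source rate) = 4989 × (50)/(25) = 4989 × 2 = 9978.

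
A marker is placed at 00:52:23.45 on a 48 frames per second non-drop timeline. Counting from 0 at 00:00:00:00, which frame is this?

150909

Total seconds to the label: (0 × 3600 + 52 × 60 + 23) = 3143.
Frame index = 3143 × 48 + 45 = 150909.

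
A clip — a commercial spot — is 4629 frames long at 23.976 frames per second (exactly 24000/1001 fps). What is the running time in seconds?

193.067875 seconds

Running time = 4629 / (24000/1001) = 193.067875 s.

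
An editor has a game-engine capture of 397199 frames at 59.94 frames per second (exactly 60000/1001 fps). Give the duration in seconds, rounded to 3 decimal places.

6626.603 seconds

Running time = 397199 × 1001/60000 = 397596199/60000 s ≈ 6626.603 s.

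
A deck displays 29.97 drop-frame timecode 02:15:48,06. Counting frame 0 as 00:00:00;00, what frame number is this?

Complete 10-minute blocks: 13, each 17982 frames → 233766.
Remaining 5 whole minutes in the current block: 1800 + 4 × 1798 = 8992 frames.
Within the current minute: 48 × 30 + 6 − 2 = 1444 (labels ;00/;01 skipped at this minute). Total = 233766 + 8992 + 1444 = 244202.

244202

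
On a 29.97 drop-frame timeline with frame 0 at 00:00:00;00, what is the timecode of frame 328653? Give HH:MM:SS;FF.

Each 10-minute DF block holds 10 × 60 × 30 − 9 × 2 = 17982 frames. 328653 ÷ 17982 → 18 full blocks, remainder 4977.
Within the partial block the first minute is 1800 frames and each further minute 1798, so 2 further minute boundaries passed. Total skipped labels = 18 × 18 + 2 × 2 = 328.
Non-drop label index = 328653 + 328 = 328981; at 30 labels/s that is 03:02:46:01, i.e. DF 03:02:46;01.

03:02:46;01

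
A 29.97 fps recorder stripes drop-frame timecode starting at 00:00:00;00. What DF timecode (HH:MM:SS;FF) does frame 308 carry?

Each 10-minute DF block holds 10 × 60 × 30 − 9 × 2 = 17982 frames. 308 ÷ 17982 → 0 full blocks, remainder 308.
Within the partial block the first minute is 1800 frames and each further minute 1798, so 0 further minute boundaries passed. Total skipped labels = 18 × 0 + 2 × 0 = 0.
Non-drop label index = 308 + 0 = 308; at 30 labels/s that is 00:00:10:08, i.e. DF 00:00:10;08.

00:00:10;08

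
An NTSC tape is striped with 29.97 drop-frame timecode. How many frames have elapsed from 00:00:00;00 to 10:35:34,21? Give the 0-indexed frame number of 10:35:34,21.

As if non-drop at 30 labels/s: (10 × 3600 + 35 × 60 + 34) × 30 + 21 = 1144041.
Minute boundaries passed: 635; those not divisible by 10: 635 − 63 = 572; dropped labels = 2 × 572 = 1144.
Actual frame index = 1144041 − 1144 = 1142897.

1142897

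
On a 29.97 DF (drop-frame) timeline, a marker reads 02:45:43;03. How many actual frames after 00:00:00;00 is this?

Complete 10-minute blocks: 16, each 17982 frames → 287712.
Remaining 5 whole minutes in the current block: 1800 + 4 × 1798 = 8992 frames.
Within the current minute: 43 × 30 + 3 − 2 = 1291 (labels ;00/;01 skipped at this minute). Total = 287712 + 8992 + 1291 = 297995.

297995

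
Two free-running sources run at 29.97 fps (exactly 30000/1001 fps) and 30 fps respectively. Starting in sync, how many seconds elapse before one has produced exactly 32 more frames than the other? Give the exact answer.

16016/15 seconds

The gap grows by |30 − 30000/1001| = 30/1001 frames per second.
Time for a 32-frame gap: 32 ÷ (30/1001) = 16016/15 s.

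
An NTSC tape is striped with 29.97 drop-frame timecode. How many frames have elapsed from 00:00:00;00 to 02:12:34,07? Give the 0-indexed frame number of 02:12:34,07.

238389

Complete 10-minute blocks: 13, each 17982 frames → 233766.
Remaining 2 whole minutes in the current block: 1800 + 1 × 1798 = 3598 frames.
Within the current minute: 34 × 30 + 7 − 2 = 1025 (labels ;00/;01 skipped at this minute). Total = 233766 + 3598 + 1025 = 238389.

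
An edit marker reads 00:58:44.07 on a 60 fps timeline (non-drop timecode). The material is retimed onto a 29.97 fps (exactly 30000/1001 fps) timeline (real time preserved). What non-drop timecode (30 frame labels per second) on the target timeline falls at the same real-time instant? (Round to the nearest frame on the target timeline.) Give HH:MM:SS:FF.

00:58:40:18

Source frame index: (0×3600 + 58×60 + 44) × 60 + 7 = 211447.
Real time: 211447 / (60) = 211447/60 s.
Target frame: (211447/60) × (30000/1001) = 105723500/1001 ≈ 105617.882 → 105618.
At 30 labels/s: frame 105618 → 00:58:40:18.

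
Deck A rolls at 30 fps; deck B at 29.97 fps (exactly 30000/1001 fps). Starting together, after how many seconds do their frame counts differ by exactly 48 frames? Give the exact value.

1601.6 seconds

The gap grows by |30000/1001 − 30| = 30/1001 frames per second.
Time for a 48-frame gap: 48 ÷ (30/1001) = 1601.6 s.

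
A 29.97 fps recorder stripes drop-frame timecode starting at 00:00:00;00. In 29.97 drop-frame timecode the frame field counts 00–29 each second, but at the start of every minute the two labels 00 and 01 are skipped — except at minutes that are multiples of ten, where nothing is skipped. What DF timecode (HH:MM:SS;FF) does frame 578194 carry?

05:21:32;12

Each 10-minute DF block holds 10 × 60 × 30 − 9 × 2 = 17982 frames. 578194 ÷ 17982 → 32 full blocks, remainder 2770.
Within the partial block the first minute is 1800 frames and each further minute 1798, so 1 further minute boundary passed. Total skipped labels = 18 × 32 + 2 × 1 = 578.
Non-drop label index = 578194 + 578 = 578772; at 30 labels/s that is 05:21:32:12, i.e. DF 05:21:32;12.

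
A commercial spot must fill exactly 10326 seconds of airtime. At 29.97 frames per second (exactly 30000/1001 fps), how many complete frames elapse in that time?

309470 frames

Frames = 10326 × 30000/1001 = 309780000/1001 ≈ 309470.5295.
Complete frames: 309470.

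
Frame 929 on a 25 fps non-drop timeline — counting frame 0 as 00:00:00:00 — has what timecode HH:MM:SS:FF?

929 ÷ 25 = 37 full seconds, remainder 4 frames.
37 s = 0 h 0 min 37 s.
Timecode: 00:00:37:04.

00:00:37:04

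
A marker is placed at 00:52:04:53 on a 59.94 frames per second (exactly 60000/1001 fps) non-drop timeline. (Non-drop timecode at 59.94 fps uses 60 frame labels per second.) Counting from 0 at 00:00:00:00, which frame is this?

frame 187493

Total seconds to the label: (0 × 3600 + 52 × 60 + 4) = 3124.
Frame index = 3124 × 60 + 53 = 187493.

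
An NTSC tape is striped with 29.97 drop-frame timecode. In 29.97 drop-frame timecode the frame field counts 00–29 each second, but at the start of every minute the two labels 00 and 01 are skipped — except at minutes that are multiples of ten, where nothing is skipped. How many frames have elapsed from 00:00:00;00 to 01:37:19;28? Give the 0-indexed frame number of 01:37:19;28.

175022

As if non-drop at 30 labels/s: (1 × 3600 + 37 × 60 + 19) × 30 + 28 = 175198.
Minute boundaries passed: 97; those not divisible by 10: 97 − 9 = 88; dropped labels = 2 × 88 = 176.
Actual frame index = 175198 − 176 = 175022.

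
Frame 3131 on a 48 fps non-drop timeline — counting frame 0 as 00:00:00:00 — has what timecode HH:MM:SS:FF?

3131 ÷ 48 = 65 full seconds, remainder 11 frames.
65 s = 0 h 1 min 5 s.
Timecode: 00:01:05:11.

00:01:05:11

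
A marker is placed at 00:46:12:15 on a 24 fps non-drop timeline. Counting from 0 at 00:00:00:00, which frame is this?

Total seconds to the label: (0 × 3600 + 46 × 60 + 12) = 2772.
Frame index = 2772 × 24 + 15 = 66543.

frame 66543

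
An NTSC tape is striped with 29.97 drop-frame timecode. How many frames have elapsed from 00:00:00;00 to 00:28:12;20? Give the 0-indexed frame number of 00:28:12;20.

Complete 10-minute blocks: 2, each 17982 frames → 35964.
Remaining 8 whole minutes in the current block: 1800 + 7 × 1798 = 14386 frames.
Within the current minute: 12 × 30 + 20 − 2 = 378 (labels ;00/;01 skipped at this minute). Total = 35964 + 14386 + 378 = 50728.

50728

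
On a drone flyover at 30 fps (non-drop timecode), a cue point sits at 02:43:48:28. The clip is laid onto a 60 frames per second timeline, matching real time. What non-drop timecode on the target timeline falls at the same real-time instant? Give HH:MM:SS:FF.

Source frame index: (2×3600 + 43×60 + 48) × 30 + 28 = 294868.
Real time: 294868 / (30) = 147434/15 s.
Target frame: (147434/15) × (60) = 589736.
At 60 labels/s: frame 589736 → 02:43:48:56.

02:43:48:56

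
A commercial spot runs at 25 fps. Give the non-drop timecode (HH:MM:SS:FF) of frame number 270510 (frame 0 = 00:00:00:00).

270510 ÷ 25 = 10820 full seconds, remainder 10 frames.
10820 s = 3 h 0 min 20 s.
Timecode: 03:00:20:10.

03:00:20:10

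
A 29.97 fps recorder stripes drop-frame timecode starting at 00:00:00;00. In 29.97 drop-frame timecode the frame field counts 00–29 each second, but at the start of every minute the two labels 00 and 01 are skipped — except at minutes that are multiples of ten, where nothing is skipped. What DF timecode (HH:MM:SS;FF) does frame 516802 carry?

04:47:24;00

Ten DF minutes hold 17982 frames, so frame 516802 lies in block 28 (frames 503496–521477) with 13306 frames into that block.
The block's first minute is 1800 frames and the rest 1798 each; 13306 frames reaches minute 7, so 28 × 18 + 7 × 2 = 518 labels have been skipped so far.
Adding those back, label number 516802 + 518 = 517320 at 30 labels/s is 17244 s + 0 f = 4 h 47 min 24 s frame 0, i.e. 04:47:24;00.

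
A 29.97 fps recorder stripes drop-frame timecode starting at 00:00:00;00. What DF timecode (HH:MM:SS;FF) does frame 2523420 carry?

Ten DF minutes hold 17982 frames, so frame 2523420 lies in block 140 (frames 2517480–2535461) with 5940 frames into that block.
The block's first minute is 1800 frames and the rest 1798 each; 5940 frames reaches minute 3, so 140 × 18 + 3 × 2 = 2526 labels have been skipped so far.
Adding those back, label number 2523420 + 2526 = 2525946 at 30 labels/s is 84198 s + 6 f = 23 h 23 min 18 s frame 6, i.e. 23:23:18;06.

23:23:18;06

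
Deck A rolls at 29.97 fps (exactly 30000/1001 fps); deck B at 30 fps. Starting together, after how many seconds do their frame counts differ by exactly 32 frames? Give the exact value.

16016/15 seconds

The gap grows by |30 − 30000/1001| = 30/1001 frames per second.
Time for a 32-frame gap: 32 ÷ (30/1001) = 16016/15 s.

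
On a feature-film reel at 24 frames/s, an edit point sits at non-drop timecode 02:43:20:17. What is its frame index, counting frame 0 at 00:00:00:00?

frame 235217

Total seconds to the label: (2 × 3600 + 43 × 60 + 20) = 9800.
Frame index = 9800 × 24 + 17 = 235217.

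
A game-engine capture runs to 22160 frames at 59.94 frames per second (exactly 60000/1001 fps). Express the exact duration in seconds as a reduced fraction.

277277/750 seconds

Running time = 22160 ÷ (60000/1001) = 22160 × 1001/60000 = 277277/750 s.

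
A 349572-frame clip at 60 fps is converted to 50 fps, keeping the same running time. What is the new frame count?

Target frames = source frames × (target rate / source rate) = 349572 × (50)/(60) = 349572 × 5/6 = 291310.

291310 frames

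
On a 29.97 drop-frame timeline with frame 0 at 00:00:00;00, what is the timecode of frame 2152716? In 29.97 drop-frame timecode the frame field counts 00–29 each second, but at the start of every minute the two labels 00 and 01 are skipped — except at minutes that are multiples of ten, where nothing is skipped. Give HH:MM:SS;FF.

Each 10-minute DF block holds 10 × 60 × 30 − 9 × 2 = 17982 frames. 2152716 ÷ 17982 → 119 full blocks, remainder 12858.
Within the partial block the first minute is 1800 frames and each further minute 1798, so 7 further minute boundaries passed. Total skipped labels = 18 × 119 + 2 × 7 = 2156.
Non-drop label index = 2152716 + 2156 = 2154872; at 30 labels/s that is 19:57:09:02, i.e. DF 19:57:09;02.

19:57:09;02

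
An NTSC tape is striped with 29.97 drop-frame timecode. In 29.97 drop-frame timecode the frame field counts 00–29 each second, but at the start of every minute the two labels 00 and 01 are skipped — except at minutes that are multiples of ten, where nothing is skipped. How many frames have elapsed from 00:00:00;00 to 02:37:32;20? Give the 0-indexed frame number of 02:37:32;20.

Complete 10-minute blocks: 15, each 17982 frames → 269730.
Remaining 7 whole minutes in the current block: 1800 + 6 × 1798 = 12588 frames.
Within the current minute: 32 × 30 + 20 − 2 = 978 (labels ;00/;01 skipped at this minute). Total = 269730 + 12588 + 978 = 283296.

283296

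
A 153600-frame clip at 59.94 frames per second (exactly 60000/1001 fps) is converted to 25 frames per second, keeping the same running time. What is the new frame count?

64064 frames

Target frames = source frames × (target rate / source rate) = 153600 × (25)/(60000/1001) = 153600 × 1001/2400 = 64064.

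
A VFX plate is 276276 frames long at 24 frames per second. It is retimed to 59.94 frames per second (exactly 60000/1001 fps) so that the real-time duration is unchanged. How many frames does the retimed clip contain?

690000 frames

Target frames = source frames × (target rate / source rate) = 276276 × (60000/1001)/(24) = 276276 × 2500/1001 = 690000.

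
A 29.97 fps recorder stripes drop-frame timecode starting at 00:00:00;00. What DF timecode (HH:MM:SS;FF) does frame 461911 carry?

04:16:52;13

Each 10-minute DF block holds 10 × 60 × 30 − 9 × 2 = 17982 frames. 461911 ÷ 17982 → 25 full blocks, remainder 12361.
Within the partial block the first minute is 1800 frames and each further minute 1798, so 6 further minute boundaries passed. Total skipped labels = 18 × 25 + 2 × 6 = 462.
Non-drop label index = 461911 + 462 = 462373; at 30 labels/s that is 04:16:52:13, i.e. DF 04:16:52;13.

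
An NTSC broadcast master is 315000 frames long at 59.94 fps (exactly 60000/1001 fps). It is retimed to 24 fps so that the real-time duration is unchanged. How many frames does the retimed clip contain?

Target frames = source frames × (target rate / source rate) = 315000 × (24)/(60000/1001) = 315000 × 1001/2500 = 126126.

126126 frames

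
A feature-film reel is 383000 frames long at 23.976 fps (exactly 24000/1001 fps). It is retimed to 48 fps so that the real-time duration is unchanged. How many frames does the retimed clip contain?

Target frames = source frames × (target rate / source rate) = 383000 × (48)/(24000/1001) = 383000 × 1001/500 = 766766.

766766 frames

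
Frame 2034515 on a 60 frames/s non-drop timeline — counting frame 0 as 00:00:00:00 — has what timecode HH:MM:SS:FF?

2034515 ÷ 60 = 33908 full seconds, remainder 35 frames.
33908 s = 9 h 25 min 8 s.
Timecode: 09:25:08:35.

09:25:08:35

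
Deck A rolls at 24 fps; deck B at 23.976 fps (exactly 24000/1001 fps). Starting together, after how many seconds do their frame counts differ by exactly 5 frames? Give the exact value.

The gap grows by |24000/1001 − 24| = 24/1001 frames per second.
Time for a 5-frame gap: 5 ÷ (24/1001) = 5005/24 s.

5005/24 seconds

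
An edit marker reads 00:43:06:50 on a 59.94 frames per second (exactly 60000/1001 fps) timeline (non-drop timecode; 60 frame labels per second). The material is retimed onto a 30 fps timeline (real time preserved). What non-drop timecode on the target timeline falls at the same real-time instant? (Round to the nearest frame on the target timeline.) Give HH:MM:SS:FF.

Source frame index: (0×3600 + 43×60 + 6) × 60 + 50 = 155210.
Real time: 155210 / (60000/1001) = 15536521/6000 s.
Target frame: (15536521/6000) × (30) = 15536521/200 ≈ 77682.605 → 77683.
At 30 labels/s: frame 77683 → 00:43:09:13.

00:43:09:13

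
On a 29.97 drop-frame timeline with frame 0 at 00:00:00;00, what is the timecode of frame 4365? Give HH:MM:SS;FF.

00:02:25;19

Each 10-minute DF block holds 10 × 60 × 30 − 9 × 2 = 17982 frames. 4365 ÷ 17982 → 0 full blocks, remainder 4365.
Within the partial block the first minute is 1800 frames and each further minute 1798, so 2 further minute boundaries passed. Total skipped labels = 18 × 0 + 2 × 2 = 4.
Non-drop label index = 4365 + 4 = 4369; at 30 labels/s that is 00:02:25:19, i.e. DF 00:02:25;19.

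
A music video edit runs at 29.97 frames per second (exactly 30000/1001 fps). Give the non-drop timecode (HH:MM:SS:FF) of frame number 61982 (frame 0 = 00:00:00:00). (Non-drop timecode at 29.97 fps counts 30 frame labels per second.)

00:34:26:02

61982 ÷ 30 = 2066 full seconds, remainder 2 frames.
2066 s = 0 h 34 min 26 s.
Timecode: 00:34:26:02.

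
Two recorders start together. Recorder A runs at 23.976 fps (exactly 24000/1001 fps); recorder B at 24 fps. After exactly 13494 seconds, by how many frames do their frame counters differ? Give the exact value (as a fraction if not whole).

A emits 24000/1001 × 13494 = 24912000/77 frames; B emits 24 × 13494 = 323856.
Difference = 24912/77 frames (≈ 323.5325); B is ahead of A.

24912/77 frames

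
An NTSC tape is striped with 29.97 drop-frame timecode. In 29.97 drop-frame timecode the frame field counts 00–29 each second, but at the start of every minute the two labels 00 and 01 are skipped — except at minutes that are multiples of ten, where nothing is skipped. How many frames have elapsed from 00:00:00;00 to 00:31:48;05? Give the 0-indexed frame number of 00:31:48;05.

As if non-drop at 30 labels/s: (0 × 3600 + 31 × 60 + 48) × 30 + 5 = 57245.
Minute boundaries passed: 31; those not divisible by 10: 31 − 3 = 28; dropped labels = 2 × 28 = 56.
Actual frame index = 57245 − 56 = 57189.

57189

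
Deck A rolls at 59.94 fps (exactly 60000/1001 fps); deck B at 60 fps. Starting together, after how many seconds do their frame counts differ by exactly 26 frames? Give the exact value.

13013/30 seconds

The gap grows by |60 − 60000/1001| = 60/1001 frames per second.
Time for a 26-frame gap: 26 ÷ (60/1001) = 13013/30 s.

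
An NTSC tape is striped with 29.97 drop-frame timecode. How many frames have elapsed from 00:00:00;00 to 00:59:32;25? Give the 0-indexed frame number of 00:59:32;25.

107077

Complete 10-minute blocks: 5, each 17982 frames → 89910.
Remaining 9 whole minutes in the current block: 1800 + 8 × 1798 = 16184 frames.
Within the current minute: 32 × 30 + 25 − 2 = 983 (labels ;00/;01 skipped at this minute). Total = 89910 + 16184 + 983 = 107077.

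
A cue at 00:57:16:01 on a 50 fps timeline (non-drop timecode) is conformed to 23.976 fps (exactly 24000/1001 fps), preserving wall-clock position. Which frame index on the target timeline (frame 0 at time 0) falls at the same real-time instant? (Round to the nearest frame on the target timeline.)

Source frame index: (0×3600 + 57×60 + 16) × 50 + 1 = 171801.
Real time: 171801 / (50) = 171801/50 s.
Target frame: (171801/50) × (24000/1001) = 11780640/143 ≈ 82382.098 → 82382.

frame 82382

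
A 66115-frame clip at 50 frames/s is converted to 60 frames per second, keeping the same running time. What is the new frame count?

Target frames = source frames × (target rate / source rate) = 66115 × (60)/(50) = 66115 × 6/5 = 79338.

79338 frames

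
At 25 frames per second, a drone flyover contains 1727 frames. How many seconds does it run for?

69.08 seconds

Running time = 1727 / (25) = 69.08 s.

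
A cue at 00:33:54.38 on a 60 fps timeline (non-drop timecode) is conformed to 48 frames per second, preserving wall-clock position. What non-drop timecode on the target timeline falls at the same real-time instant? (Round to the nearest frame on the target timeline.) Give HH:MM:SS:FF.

00:33:54:30

Source frame index: (0×3600 + 33×60 + 54) × 60 + 38 = 122078.
Real time: 122078 / (60) = 61039/30 s.
Target frame: (61039/30) × (48) = 488312/5 ≈ 97662.400 → 97662.
At 48 labels/s: frame 97662 → 00:33:54:30.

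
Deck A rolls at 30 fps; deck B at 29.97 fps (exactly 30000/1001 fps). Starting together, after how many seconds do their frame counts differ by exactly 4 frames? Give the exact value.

The gap grows by |30000/1001 − 30| = 30/1001 frames per second.
Time for a 4-frame gap: 4 ÷ (30/1001) = 2002/15 s.

2002/15 seconds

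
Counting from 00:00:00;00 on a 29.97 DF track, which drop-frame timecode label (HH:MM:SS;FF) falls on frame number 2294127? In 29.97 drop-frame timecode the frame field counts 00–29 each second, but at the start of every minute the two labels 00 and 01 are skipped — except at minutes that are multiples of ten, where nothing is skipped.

21:15:47;13

Ten DF minutes hold 17982 frames, so frame 2294127 lies in block 127 (frames 2283714–2301695) with 10413 frames into that block.
The block's first minute is 1800 frames and the rest 1798 each; 10413 frames reaches minute 5, so 127 × 18 + 5 × 2 = 2296 labels have been skipped so far.
Adding those back, label number 2294127 + 2296 = 2296423 at 30 labels/s is 76547 s + 13 f = 21 h 15 min 47 s frame 13, i.e. 21:15:47;13.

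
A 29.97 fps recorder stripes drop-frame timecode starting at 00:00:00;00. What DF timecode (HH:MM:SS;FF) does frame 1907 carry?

00:01:03;19

Ten DF minutes hold 17982 frames, so frame 1907 lies in block 0 (frames 0–17981) with 1907 frames into that block.
The block's first minute is 1800 frames and the rest 1798 each; 1907 frames reaches minute 1, so 0 × 18 + 1 × 2 = 2 labels have been skipped so far.
Adding those back, label number 1907 + 2 = 1909 at 30 labels/s is 63 s + 19 f = 0 h 1 min 3 s frame 19, i.e. 00:01:03;19.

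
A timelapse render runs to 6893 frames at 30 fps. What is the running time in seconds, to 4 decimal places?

229.7667 seconds

Running time = 6893 × 1/30 = 6893/30 s ≈ 229.7667 s.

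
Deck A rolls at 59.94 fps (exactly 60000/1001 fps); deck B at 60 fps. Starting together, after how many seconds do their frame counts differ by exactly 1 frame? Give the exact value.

1001/60 seconds

The gap grows by |60 − 60000/1001| = 60/1001 frames per second.
Time for a 1-frame gap: 1 ÷ (60/1001) = 1001/60 s.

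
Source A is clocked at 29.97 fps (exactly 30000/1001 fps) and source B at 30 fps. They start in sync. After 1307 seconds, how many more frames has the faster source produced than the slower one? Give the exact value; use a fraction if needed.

A emits 30000/1001 × 1307 = 39210000/1001 frames; B emits 30 × 1307 = 39210.
Difference = 39210/1001 frames (≈ 39.1708); B is ahead of A.

39210/1001 frames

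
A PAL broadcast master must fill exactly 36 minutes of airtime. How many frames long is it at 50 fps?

36 min = 2160 s.
Frames = 2160 × 50 = 108000.

108000 frames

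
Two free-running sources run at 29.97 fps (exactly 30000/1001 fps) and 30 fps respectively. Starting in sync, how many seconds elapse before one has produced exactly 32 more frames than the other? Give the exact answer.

The gap grows by |30 − 30000/1001| = 30/1001 frames per second.
Time for a 32-frame gap: 32 ÷ (30/1001) = 16016/15 s.

16016/15 seconds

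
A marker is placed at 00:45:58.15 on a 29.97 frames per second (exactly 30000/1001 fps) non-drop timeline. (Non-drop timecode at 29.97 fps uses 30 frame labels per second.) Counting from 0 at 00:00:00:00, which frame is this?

Total seconds to the label: (0 × 3600 + 45 × 60 + 58) = 2758.
Frame index = 2758 × 30 + 15 = 82755.

82755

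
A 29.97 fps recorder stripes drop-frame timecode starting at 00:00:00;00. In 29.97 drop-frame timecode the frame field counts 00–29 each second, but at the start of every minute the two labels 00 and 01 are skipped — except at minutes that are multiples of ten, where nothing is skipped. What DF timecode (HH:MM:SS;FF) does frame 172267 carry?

01:35:47;29

Each 10-minute DF block holds 10 × 60 × 30 − 9 × 2 = 17982 frames. 172267 ÷ 17982 → 9 full blocks, remainder 10429.
Within the partial block the first minute is 1800 frames and each further minute 1798, so 5 further minute boundaries passed. Total skipped labels = 18 × 9 + 2 × 5 = 172.
Non-drop label index = 172267 + 172 = 172439; at 30 labels/s that is 01:35:47:29, i.e. DF 01:35:47;29.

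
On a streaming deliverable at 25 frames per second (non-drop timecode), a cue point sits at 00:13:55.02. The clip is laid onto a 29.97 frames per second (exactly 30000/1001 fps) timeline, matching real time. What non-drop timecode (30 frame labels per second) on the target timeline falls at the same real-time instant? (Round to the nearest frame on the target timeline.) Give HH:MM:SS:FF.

Source frame index: (0×3600 + 13×60 + 55) × 25 + 2 = 20877.
Real time: 20877 / (25) = 20877/25 s.
Target frame: (20877/25) × (30000/1001) = 25052400/1001 ≈ 25027.373 → 25027.
At 30 labels/s: frame 25027 → 00:13:54:07.

00:13:54:07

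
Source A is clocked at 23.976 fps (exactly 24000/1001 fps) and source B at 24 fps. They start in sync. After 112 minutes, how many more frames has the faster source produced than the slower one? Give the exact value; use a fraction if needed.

23040/143 frames

112 min = 6720 s.
A emits 24000/1001 × 6720 = 23040000/143 frames; B emits 24 × 6720 = 161280.
Difference = 23040/143 frames (≈ 161.1189); B is ahead of A.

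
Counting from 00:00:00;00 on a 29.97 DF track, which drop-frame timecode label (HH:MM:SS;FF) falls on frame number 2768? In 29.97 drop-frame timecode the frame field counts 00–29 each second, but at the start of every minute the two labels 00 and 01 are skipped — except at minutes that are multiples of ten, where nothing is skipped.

Ten DF minutes hold 17982 frames, so frame 2768 lies in block 0 (frames 0–17981) with 2768 frames into that block.
The block's first minute is 1800 frames and the rest 1798 each; 2768 frames reaches minute 1, so 0 × 18 + 1 × 2 = 2 labels have been skipped so far.
Adding those back, label number 2768 + 2 = 2770 at 30 labels/s is 92 s + 10 f = 0 h 1 min 32 s frame 10, i.e. 00:01:32;10.

00:01:32;10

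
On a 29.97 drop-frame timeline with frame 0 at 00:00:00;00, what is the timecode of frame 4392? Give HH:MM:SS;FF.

Each 10-minute DF block holds 10 × 60 × 30 − 9 × 2 = 17982 frames. 4392 ÷ 17982 → 0 full blocks, remainder 4392.
Within the partial block the first minute is 1800 frames and each further minute 1798, so 2 further minute boundaries passed. Total skipped labels = 18 × 0 + 2 × 2 = 4.
Non-drop label index = 4392 + 4 = 4396; at 30 labels/s that is 00:02:26:16, i.e. DF 00:02:26;16.

00:02:26;16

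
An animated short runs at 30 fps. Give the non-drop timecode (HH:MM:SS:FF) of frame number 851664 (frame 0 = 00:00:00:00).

851664 ÷ 30 = 28388 full seconds, remainder 24 frames.
28388 s = 7 h 53 min 8 s.
Timecode: 07:53:08:24.

07:53:08:24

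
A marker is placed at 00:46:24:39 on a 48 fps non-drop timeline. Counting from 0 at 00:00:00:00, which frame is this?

Total seconds to the label: (0 × 3600 + 46 × 60 + 24) = 2784.
Frame index = 2784 × 48 + 39 = 133671.

133671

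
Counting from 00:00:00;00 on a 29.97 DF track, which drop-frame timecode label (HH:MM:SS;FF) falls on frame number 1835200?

17:00:34;16

Ten DF minutes hold 17982 frames, so frame 1835200 lies in block 102 (frames 1834164–1852145) with 1036 frames into that block.
The block's first minute is 1800 frames and the rest 1798 each; 1036 frames reaches minute 0, so 102 × 18 + 0 × 2 = 1836 labels have been skipped so far.
Adding those back, label number 1835200 + 1836 = 1837036 at 30 labels/s is 61234 s + 16 f = 17 h 0 min 34 s frame 16, i.e. 17:00:34;16.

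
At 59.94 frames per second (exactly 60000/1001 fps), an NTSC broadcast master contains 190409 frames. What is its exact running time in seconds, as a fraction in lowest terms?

Running time = 190409 ÷ (60000/1001) = 190409 × 1001/60000 = 190599409/60000 s.

190599409/60000 seconds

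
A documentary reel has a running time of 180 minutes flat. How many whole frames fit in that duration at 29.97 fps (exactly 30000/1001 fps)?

180 min = 10800 s.
Frames = 10800 × 30000/1001 = 324000000/1001 ≈ 323676.3237.
Complete frames: 323676.

323676 frames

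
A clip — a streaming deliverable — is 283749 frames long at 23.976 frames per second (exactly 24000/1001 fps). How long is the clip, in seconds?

11834.697875 seconds

Running time = 283749 / (24000/1001) = 11834.697875 s.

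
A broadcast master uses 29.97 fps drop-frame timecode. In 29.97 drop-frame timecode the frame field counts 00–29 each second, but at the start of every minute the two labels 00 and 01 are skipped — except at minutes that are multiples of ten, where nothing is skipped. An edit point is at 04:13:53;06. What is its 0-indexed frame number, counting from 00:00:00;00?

456540

As if non-drop at 30 labels/s: (4 × 3600 + 13 × 60 + 53) × 30 + 6 = 456996.
Minute boundaries passed: 253; those not divisible by 10: 253 − 25 = 228; dropped labels = 2 × 228 = 456.
Actual frame index = 456996 − 456 = 456540.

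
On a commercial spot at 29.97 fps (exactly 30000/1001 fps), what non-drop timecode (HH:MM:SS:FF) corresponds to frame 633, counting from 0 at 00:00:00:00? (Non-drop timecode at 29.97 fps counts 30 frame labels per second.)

00:00:21:03

633 ÷ 30 = 21 full seconds, remainder 3 frames.
21 s = 0 h 0 min 21 s.
Timecode: 00:00:21:03.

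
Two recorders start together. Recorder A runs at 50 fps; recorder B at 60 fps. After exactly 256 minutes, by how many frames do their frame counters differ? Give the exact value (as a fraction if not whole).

256 min = 15360 s.
A emits 50 × 15360 = 768000 frames; B emits 60 × 15360 = 921600.
Difference = 153600 frames; B is ahead of A.

153600 frames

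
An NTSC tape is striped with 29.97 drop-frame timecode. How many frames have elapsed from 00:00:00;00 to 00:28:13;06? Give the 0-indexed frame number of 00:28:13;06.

Complete 10-minute blocks: 2, each 17982 frames → 35964.
Remaining 8 whole minutes in the current block: 1800 + 7 × 1798 = 14386 frames.
Within the current minute: 13 × 30 + 6 − 2 = 394 (labels ;00/;01 skipped at this minute). Total = 35964 + 14386 + 394 = 50744.

50744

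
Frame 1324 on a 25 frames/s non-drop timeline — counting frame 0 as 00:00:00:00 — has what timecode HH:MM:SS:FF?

00:00:52:24

1324 ÷ 25 = 52 full seconds, remainder 24 frames.
52 s = 0 h 0 min 52 s.
Timecode: 00:00:52:24.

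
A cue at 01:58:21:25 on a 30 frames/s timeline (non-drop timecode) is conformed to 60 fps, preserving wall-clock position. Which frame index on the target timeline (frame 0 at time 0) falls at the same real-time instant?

frame 426110

Source frame index: (1×3600 + 58×60 + 21) × 30 + 25 = 213055.
Real time: 213055 / (30) = 42611/6 s.
Target frame: (42611/6) × (60) = 426110.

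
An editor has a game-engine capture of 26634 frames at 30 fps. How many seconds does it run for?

887.8 seconds

Running time = 26634 / (30) = 887.8 s.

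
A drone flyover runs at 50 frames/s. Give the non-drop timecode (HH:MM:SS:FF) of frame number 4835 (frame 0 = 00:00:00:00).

00:01:36:35

4835 ÷ 50 = 96 full seconds, remainder 35 frames.
96 s = 0 h 1 min 36 s.
Timecode: 00:01:36:35.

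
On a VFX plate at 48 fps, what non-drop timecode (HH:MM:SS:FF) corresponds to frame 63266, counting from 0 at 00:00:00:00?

00:21:58:02

63266 ÷ 48 = 1318 full seconds, remainder 2 frames.
1318 s = 0 h 21 min 58 s.
Timecode: 00:21:58:02.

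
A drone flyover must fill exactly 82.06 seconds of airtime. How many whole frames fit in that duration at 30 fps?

2461 frames

Frames = 82.06 × 30 = 12309/5 ≈ 2461.8000.
Complete frames: 2461.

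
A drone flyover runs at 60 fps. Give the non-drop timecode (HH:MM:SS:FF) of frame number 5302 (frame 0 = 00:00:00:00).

5302 ÷ 60 = 88 full seconds, remainder 22 frames.
88 s = 0 h 1 min 28 s.
Timecode: 00:01:28:22.

00:01:28:22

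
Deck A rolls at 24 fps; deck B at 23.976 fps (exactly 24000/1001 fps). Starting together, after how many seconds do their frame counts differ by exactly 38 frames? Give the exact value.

The gap grows by |24000/1001 − 24| = 24/1001 frames per second.
Time for a 38-frame gap: 38 ÷ (24/1001) = 19019/12 s.

19019/12 seconds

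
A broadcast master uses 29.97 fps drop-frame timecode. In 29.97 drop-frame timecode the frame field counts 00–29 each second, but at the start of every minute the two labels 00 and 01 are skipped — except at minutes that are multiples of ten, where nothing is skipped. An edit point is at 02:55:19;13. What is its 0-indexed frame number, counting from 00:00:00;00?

As if non-drop at 30 labels/s: (2 × 3600 + 55 × 60 + 19) × 30 + 13 = 315583.
Minute boundaries passed: 175; those not divisible by 10: 175 − 17 = 158; dropped labels = 2 × 158 = 316.
Actual frame index = 315583 − 316 = 315267.

315267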